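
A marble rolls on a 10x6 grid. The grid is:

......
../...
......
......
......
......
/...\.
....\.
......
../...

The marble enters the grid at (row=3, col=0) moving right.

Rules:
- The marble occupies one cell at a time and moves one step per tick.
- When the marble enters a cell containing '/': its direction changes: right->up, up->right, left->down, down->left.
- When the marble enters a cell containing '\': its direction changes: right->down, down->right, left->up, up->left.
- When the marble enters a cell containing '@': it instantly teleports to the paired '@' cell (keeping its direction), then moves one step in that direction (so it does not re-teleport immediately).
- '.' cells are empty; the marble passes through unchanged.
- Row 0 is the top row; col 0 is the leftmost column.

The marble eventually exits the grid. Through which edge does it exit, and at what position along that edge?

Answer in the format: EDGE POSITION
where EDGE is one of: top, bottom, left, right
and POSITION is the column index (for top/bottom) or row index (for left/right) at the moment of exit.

Answer: right 3

Derivation:
Step 1: enter (3,0), '.' pass, move right to (3,1)
Step 2: enter (3,1), '.' pass, move right to (3,2)
Step 3: enter (3,2), '.' pass, move right to (3,3)
Step 4: enter (3,3), '.' pass, move right to (3,4)
Step 5: enter (3,4), '.' pass, move right to (3,5)
Step 6: enter (3,5), '.' pass, move right to (3,6)
Step 7: at (3,6) — EXIT via right edge, pos 3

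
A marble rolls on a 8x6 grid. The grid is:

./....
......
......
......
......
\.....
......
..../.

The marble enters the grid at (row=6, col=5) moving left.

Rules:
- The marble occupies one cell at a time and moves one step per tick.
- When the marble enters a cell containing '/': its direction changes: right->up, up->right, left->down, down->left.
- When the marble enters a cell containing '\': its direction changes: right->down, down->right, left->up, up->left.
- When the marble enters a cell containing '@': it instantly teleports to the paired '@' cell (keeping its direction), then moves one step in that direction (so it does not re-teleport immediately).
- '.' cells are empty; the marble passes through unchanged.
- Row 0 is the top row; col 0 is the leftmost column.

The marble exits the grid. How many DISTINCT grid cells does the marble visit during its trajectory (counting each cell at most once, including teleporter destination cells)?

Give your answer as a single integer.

Answer: 6

Derivation:
Step 1: enter (6,5), '.' pass, move left to (6,4)
Step 2: enter (6,4), '.' pass, move left to (6,3)
Step 3: enter (6,3), '.' pass, move left to (6,2)
Step 4: enter (6,2), '.' pass, move left to (6,1)
Step 5: enter (6,1), '.' pass, move left to (6,0)
Step 6: enter (6,0), '.' pass, move left to (6,-1)
Step 7: at (6,-1) — EXIT via left edge, pos 6
Distinct cells visited: 6 (path length 6)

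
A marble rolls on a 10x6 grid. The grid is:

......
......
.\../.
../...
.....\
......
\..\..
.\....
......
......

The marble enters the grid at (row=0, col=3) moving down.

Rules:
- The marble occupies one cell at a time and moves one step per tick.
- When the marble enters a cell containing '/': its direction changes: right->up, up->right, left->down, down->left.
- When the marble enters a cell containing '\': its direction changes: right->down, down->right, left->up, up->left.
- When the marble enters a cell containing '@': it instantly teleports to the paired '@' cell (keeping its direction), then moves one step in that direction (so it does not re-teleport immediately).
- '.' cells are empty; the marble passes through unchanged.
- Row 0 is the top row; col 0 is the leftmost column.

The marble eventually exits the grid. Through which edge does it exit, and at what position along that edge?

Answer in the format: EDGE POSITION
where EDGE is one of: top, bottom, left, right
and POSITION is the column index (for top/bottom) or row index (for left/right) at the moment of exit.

Answer: right 6

Derivation:
Step 1: enter (0,3), '.' pass, move down to (1,3)
Step 2: enter (1,3), '.' pass, move down to (2,3)
Step 3: enter (2,3), '.' pass, move down to (3,3)
Step 4: enter (3,3), '.' pass, move down to (4,3)
Step 5: enter (4,3), '.' pass, move down to (5,3)
Step 6: enter (5,3), '.' pass, move down to (6,3)
Step 7: enter (6,3), '\' deflects down->right, move right to (6,4)
Step 8: enter (6,4), '.' pass, move right to (6,5)
Step 9: enter (6,5), '.' pass, move right to (6,6)
Step 10: at (6,6) — EXIT via right edge, pos 6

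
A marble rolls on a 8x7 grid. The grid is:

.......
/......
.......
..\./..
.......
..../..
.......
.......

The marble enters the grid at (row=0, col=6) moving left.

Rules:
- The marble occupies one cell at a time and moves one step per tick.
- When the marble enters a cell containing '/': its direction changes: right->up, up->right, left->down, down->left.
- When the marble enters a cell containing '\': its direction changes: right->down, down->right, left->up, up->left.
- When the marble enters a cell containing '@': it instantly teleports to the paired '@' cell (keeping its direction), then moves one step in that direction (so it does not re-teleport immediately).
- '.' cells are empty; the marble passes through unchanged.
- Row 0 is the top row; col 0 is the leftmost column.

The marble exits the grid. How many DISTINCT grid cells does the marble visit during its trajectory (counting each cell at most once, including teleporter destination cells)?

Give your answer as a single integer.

Answer: 7

Derivation:
Step 1: enter (0,6), '.' pass, move left to (0,5)
Step 2: enter (0,5), '.' pass, move left to (0,4)
Step 3: enter (0,4), '.' pass, move left to (0,3)
Step 4: enter (0,3), '.' pass, move left to (0,2)
Step 5: enter (0,2), '.' pass, move left to (0,1)
Step 6: enter (0,1), '.' pass, move left to (0,0)
Step 7: enter (0,0), '.' pass, move left to (0,-1)
Step 8: at (0,-1) — EXIT via left edge, pos 0
Distinct cells visited: 7 (path length 7)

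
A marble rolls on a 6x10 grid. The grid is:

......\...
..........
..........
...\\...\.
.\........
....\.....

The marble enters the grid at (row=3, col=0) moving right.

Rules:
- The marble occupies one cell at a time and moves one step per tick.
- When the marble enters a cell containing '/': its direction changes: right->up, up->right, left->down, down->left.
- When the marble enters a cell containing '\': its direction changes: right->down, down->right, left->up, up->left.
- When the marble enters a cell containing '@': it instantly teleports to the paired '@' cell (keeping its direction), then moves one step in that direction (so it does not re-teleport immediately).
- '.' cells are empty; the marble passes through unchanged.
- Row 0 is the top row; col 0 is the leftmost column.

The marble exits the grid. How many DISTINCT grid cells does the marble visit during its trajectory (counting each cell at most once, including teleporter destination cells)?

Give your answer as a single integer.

Step 1: enter (3,0), '.' pass, move right to (3,1)
Step 2: enter (3,1), '.' pass, move right to (3,2)
Step 3: enter (3,2), '.' pass, move right to (3,3)
Step 4: enter (3,3), '\' deflects right->down, move down to (4,3)
Step 5: enter (4,3), '.' pass, move down to (5,3)
Step 6: enter (5,3), '.' pass, move down to (6,3)
Step 7: at (6,3) — EXIT via bottom edge, pos 3
Distinct cells visited: 6 (path length 6)

Answer: 6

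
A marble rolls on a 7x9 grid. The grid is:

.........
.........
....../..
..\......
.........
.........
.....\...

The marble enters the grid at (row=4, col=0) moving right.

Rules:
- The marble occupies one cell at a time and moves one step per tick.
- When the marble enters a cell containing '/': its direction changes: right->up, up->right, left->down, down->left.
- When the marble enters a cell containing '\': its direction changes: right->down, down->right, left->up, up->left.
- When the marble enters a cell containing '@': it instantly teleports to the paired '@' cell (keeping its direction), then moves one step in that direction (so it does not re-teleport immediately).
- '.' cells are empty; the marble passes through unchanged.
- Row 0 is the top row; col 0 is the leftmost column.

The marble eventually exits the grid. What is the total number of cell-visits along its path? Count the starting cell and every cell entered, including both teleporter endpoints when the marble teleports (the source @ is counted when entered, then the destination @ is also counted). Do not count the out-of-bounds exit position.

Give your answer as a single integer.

Step 1: enter (4,0), '.' pass, move right to (4,1)
Step 2: enter (4,1), '.' pass, move right to (4,2)
Step 3: enter (4,2), '.' pass, move right to (4,3)
Step 4: enter (4,3), '.' pass, move right to (4,4)
Step 5: enter (4,4), '.' pass, move right to (4,5)
Step 6: enter (4,5), '.' pass, move right to (4,6)
Step 7: enter (4,6), '.' pass, move right to (4,7)
Step 8: enter (4,7), '.' pass, move right to (4,8)
Step 9: enter (4,8), '.' pass, move right to (4,9)
Step 10: at (4,9) — EXIT via right edge, pos 4
Path length (cell visits): 9

Answer: 9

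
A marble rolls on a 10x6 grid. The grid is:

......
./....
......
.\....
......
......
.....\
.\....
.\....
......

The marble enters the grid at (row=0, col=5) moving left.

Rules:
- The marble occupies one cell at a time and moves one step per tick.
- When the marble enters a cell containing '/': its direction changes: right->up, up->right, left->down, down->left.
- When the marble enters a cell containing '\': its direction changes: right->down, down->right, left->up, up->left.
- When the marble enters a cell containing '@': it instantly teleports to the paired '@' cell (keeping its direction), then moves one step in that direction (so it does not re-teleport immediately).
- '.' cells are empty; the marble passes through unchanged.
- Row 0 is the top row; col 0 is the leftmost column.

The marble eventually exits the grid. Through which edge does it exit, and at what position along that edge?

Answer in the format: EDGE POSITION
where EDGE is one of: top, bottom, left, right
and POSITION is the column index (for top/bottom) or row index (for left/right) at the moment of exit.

Answer: left 0

Derivation:
Step 1: enter (0,5), '.' pass, move left to (0,4)
Step 2: enter (0,4), '.' pass, move left to (0,3)
Step 3: enter (0,3), '.' pass, move left to (0,2)
Step 4: enter (0,2), '.' pass, move left to (0,1)
Step 5: enter (0,1), '.' pass, move left to (0,0)
Step 6: enter (0,0), '.' pass, move left to (0,-1)
Step 7: at (0,-1) — EXIT via left edge, pos 0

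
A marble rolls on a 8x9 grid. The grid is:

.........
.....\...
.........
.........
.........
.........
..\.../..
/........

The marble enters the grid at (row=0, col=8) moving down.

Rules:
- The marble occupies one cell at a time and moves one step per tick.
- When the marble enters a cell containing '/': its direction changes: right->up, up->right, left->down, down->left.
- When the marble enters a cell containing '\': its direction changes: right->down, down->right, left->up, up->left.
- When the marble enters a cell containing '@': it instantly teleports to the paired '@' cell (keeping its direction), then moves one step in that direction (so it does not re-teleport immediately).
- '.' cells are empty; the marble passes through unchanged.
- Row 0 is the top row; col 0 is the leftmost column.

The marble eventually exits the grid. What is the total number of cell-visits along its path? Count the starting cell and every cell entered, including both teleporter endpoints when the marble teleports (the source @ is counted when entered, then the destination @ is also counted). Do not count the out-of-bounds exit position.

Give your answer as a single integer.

Answer: 8

Derivation:
Step 1: enter (0,8), '.' pass, move down to (1,8)
Step 2: enter (1,8), '.' pass, move down to (2,8)
Step 3: enter (2,8), '.' pass, move down to (3,8)
Step 4: enter (3,8), '.' pass, move down to (4,8)
Step 5: enter (4,8), '.' pass, move down to (5,8)
Step 6: enter (5,8), '.' pass, move down to (6,8)
Step 7: enter (6,8), '.' pass, move down to (7,8)
Step 8: enter (7,8), '.' pass, move down to (8,8)
Step 9: at (8,8) — EXIT via bottom edge, pos 8
Path length (cell visits): 8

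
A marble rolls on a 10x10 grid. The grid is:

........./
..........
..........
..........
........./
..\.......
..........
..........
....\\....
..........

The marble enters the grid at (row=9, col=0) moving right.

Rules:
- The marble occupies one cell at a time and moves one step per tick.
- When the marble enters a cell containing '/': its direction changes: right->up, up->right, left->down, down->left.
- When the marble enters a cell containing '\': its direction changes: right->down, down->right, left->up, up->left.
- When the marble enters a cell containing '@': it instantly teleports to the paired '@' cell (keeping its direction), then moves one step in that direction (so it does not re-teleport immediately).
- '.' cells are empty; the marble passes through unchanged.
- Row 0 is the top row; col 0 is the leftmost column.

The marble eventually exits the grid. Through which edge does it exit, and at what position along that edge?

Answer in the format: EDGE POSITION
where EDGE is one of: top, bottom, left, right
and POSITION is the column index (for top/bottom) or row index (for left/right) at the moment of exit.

Step 1: enter (9,0), '.' pass, move right to (9,1)
Step 2: enter (9,1), '.' pass, move right to (9,2)
Step 3: enter (9,2), '.' pass, move right to (9,3)
Step 4: enter (9,3), '.' pass, move right to (9,4)
Step 5: enter (9,4), '.' pass, move right to (9,5)
Step 6: enter (9,5), '.' pass, move right to (9,6)
Step 7: enter (9,6), '.' pass, move right to (9,7)
Step 8: enter (9,7), '.' pass, move right to (9,8)
Step 9: enter (9,8), '.' pass, move right to (9,9)
Step 10: enter (9,9), '.' pass, move right to (9,10)
Step 11: at (9,10) — EXIT via right edge, pos 9

Answer: right 9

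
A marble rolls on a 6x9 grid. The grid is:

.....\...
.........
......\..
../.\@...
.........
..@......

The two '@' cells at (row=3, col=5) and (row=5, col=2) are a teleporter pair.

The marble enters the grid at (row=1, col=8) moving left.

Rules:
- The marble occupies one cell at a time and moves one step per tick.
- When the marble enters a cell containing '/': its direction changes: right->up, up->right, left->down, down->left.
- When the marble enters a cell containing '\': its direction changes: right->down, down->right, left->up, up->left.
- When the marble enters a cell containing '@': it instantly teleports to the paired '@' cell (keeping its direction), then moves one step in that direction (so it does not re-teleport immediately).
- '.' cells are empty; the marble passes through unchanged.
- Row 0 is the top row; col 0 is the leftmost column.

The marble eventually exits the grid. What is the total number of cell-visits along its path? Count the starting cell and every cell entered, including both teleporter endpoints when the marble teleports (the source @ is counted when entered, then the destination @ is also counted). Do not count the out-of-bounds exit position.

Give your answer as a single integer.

Step 1: enter (1,8), '.' pass, move left to (1,7)
Step 2: enter (1,7), '.' pass, move left to (1,6)
Step 3: enter (1,6), '.' pass, move left to (1,5)
Step 4: enter (1,5), '.' pass, move left to (1,4)
Step 5: enter (1,4), '.' pass, move left to (1,3)
Step 6: enter (1,3), '.' pass, move left to (1,2)
Step 7: enter (1,2), '.' pass, move left to (1,1)
Step 8: enter (1,1), '.' pass, move left to (1,0)
Step 9: enter (1,0), '.' pass, move left to (1,-1)
Step 10: at (1,-1) — EXIT via left edge, pos 1
Path length (cell visits): 9

Answer: 9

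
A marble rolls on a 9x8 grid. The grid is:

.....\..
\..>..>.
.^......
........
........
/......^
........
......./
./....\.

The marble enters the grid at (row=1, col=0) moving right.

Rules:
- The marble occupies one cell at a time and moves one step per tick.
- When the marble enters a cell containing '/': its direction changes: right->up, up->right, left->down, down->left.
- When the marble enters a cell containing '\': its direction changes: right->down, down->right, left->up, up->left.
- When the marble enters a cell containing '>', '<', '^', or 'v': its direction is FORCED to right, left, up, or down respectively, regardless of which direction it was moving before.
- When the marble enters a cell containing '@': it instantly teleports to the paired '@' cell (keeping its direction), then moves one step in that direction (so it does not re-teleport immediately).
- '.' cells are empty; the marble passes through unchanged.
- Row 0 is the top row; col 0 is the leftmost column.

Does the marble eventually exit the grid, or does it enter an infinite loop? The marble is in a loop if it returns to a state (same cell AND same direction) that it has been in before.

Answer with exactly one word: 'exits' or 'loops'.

Answer: exits

Derivation:
Step 1: enter (1,0), '\' deflects right->down, move down to (2,0)
Step 2: enter (2,0), '.' pass, move down to (3,0)
Step 3: enter (3,0), '.' pass, move down to (4,0)
Step 4: enter (4,0), '.' pass, move down to (5,0)
Step 5: enter (5,0), '/' deflects down->left, move left to (5,-1)
Step 6: at (5,-1) — EXIT via left edge, pos 5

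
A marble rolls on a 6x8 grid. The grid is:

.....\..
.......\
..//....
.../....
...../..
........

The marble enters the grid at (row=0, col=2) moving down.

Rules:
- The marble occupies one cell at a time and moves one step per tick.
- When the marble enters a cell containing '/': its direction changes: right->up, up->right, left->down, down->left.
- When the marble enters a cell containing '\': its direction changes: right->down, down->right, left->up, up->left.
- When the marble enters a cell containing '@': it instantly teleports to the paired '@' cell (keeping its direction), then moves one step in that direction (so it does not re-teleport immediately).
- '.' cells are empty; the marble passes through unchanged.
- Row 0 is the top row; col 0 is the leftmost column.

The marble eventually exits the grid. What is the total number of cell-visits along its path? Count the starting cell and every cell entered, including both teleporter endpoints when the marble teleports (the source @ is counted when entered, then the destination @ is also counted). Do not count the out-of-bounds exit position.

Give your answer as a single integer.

Step 1: enter (0,2), '.' pass, move down to (1,2)
Step 2: enter (1,2), '.' pass, move down to (2,2)
Step 3: enter (2,2), '/' deflects down->left, move left to (2,1)
Step 4: enter (2,1), '.' pass, move left to (2,0)
Step 5: enter (2,0), '.' pass, move left to (2,-1)
Step 6: at (2,-1) — EXIT via left edge, pos 2
Path length (cell visits): 5

Answer: 5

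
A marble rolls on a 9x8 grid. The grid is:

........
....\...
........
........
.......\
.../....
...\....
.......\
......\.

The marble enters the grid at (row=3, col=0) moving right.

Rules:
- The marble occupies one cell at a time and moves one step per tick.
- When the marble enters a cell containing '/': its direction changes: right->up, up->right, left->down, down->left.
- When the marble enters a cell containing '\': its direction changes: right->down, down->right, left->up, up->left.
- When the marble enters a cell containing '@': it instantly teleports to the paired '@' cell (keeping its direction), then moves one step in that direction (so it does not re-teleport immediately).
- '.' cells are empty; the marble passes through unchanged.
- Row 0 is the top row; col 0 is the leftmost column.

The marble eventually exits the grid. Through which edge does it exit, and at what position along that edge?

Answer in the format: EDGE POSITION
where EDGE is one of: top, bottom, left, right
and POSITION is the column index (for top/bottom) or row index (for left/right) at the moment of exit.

Answer: right 3

Derivation:
Step 1: enter (3,0), '.' pass, move right to (3,1)
Step 2: enter (3,1), '.' pass, move right to (3,2)
Step 3: enter (3,2), '.' pass, move right to (3,3)
Step 4: enter (3,3), '.' pass, move right to (3,4)
Step 5: enter (3,4), '.' pass, move right to (3,5)
Step 6: enter (3,5), '.' pass, move right to (3,6)
Step 7: enter (3,6), '.' pass, move right to (3,7)
Step 8: enter (3,7), '.' pass, move right to (3,8)
Step 9: at (3,8) — EXIT via right edge, pos 3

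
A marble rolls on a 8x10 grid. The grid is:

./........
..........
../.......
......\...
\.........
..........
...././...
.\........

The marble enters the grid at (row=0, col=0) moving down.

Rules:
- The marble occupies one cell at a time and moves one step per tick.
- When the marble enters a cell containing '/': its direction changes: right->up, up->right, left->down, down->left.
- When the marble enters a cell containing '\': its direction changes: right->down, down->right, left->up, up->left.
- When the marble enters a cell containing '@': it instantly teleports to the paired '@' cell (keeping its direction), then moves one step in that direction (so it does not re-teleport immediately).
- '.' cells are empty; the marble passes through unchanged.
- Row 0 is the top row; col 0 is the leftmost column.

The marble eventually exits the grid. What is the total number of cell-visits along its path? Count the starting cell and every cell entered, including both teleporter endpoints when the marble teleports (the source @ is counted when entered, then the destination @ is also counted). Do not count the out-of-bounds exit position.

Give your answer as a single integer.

Answer: 14

Derivation:
Step 1: enter (0,0), '.' pass, move down to (1,0)
Step 2: enter (1,0), '.' pass, move down to (2,0)
Step 3: enter (2,0), '.' pass, move down to (3,0)
Step 4: enter (3,0), '.' pass, move down to (4,0)
Step 5: enter (4,0), '\' deflects down->right, move right to (4,1)
Step 6: enter (4,1), '.' pass, move right to (4,2)
Step 7: enter (4,2), '.' pass, move right to (4,3)
Step 8: enter (4,3), '.' pass, move right to (4,4)
Step 9: enter (4,4), '.' pass, move right to (4,5)
Step 10: enter (4,5), '.' pass, move right to (4,6)
Step 11: enter (4,6), '.' pass, move right to (4,7)
Step 12: enter (4,7), '.' pass, move right to (4,8)
Step 13: enter (4,8), '.' pass, move right to (4,9)
Step 14: enter (4,9), '.' pass, move right to (4,10)
Step 15: at (4,10) — EXIT via right edge, pos 4
Path length (cell visits): 14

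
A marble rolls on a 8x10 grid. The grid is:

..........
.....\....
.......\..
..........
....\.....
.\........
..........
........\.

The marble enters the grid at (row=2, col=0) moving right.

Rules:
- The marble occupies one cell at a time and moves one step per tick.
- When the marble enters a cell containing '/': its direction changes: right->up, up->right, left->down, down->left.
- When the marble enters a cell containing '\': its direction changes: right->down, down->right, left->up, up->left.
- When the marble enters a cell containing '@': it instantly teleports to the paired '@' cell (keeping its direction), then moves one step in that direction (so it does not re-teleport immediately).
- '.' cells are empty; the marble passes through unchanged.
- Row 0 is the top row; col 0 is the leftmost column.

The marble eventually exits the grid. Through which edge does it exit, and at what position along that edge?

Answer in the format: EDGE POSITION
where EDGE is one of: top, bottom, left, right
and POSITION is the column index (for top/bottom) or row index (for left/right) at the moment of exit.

Step 1: enter (2,0), '.' pass, move right to (2,1)
Step 2: enter (2,1), '.' pass, move right to (2,2)
Step 3: enter (2,2), '.' pass, move right to (2,3)
Step 4: enter (2,3), '.' pass, move right to (2,4)
Step 5: enter (2,4), '.' pass, move right to (2,5)
Step 6: enter (2,5), '.' pass, move right to (2,6)
Step 7: enter (2,6), '.' pass, move right to (2,7)
Step 8: enter (2,7), '\' deflects right->down, move down to (3,7)
Step 9: enter (3,7), '.' pass, move down to (4,7)
Step 10: enter (4,7), '.' pass, move down to (5,7)
Step 11: enter (5,7), '.' pass, move down to (6,7)
Step 12: enter (6,7), '.' pass, move down to (7,7)
Step 13: enter (7,7), '.' pass, move down to (8,7)
Step 14: at (8,7) — EXIT via bottom edge, pos 7

Answer: bottom 7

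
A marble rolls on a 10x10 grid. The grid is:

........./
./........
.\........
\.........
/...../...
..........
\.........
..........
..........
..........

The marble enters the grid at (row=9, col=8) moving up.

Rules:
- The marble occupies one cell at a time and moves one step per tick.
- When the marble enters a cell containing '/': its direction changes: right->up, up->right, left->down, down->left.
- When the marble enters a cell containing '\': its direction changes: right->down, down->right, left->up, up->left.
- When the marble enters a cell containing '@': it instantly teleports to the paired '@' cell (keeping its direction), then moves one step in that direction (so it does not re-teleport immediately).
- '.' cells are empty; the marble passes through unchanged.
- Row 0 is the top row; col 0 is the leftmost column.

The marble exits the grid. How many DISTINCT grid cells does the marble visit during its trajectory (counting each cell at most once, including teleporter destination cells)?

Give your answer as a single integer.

Answer: 10

Derivation:
Step 1: enter (9,8), '.' pass, move up to (8,8)
Step 2: enter (8,8), '.' pass, move up to (7,8)
Step 3: enter (7,8), '.' pass, move up to (6,8)
Step 4: enter (6,8), '.' pass, move up to (5,8)
Step 5: enter (5,8), '.' pass, move up to (4,8)
Step 6: enter (4,8), '.' pass, move up to (3,8)
Step 7: enter (3,8), '.' pass, move up to (2,8)
Step 8: enter (2,8), '.' pass, move up to (1,8)
Step 9: enter (1,8), '.' pass, move up to (0,8)
Step 10: enter (0,8), '.' pass, move up to (-1,8)
Step 11: at (-1,8) — EXIT via top edge, pos 8
Distinct cells visited: 10 (path length 10)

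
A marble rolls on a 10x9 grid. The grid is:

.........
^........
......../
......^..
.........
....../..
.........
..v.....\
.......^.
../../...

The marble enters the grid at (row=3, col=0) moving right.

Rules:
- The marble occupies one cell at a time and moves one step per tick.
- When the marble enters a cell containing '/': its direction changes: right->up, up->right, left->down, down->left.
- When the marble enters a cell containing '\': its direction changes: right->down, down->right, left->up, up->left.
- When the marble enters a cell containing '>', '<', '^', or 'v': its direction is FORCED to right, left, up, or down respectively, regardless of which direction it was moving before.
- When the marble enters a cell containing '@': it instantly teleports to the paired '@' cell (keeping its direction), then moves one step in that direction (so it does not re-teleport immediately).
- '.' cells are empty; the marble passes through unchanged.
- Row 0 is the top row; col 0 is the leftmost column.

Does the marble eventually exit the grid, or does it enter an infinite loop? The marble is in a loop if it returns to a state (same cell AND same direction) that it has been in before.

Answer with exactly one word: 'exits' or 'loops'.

Step 1: enter (3,0), '.' pass, move right to (3,1)
Step 2: enter (3,1), '.' pass, move right to (3,2)
Step 3: enter (3,2), '.' pass, move right to (3,3)
Step 4: enter (3,3), '.' pass, move right to (3,4)
Step 5: enter (3,4), '.' pass, move right to (3,5)
Step 6: enter (3,5), '.' pass, move right to (3,6)
Step 7: enter (3,6), '^' forces right->up, move up to (2,6)
Step 8: enter (2,6), '.' pass, move up to (1,6)
Step 9: enter (1,6), '.' pass, move up to (0,6)
Step 10: enter (0,6), '.' pass, move up to (-1,6)
Step 11: at (-1,6) — EXIT via top edge, pos 6

Answer: exits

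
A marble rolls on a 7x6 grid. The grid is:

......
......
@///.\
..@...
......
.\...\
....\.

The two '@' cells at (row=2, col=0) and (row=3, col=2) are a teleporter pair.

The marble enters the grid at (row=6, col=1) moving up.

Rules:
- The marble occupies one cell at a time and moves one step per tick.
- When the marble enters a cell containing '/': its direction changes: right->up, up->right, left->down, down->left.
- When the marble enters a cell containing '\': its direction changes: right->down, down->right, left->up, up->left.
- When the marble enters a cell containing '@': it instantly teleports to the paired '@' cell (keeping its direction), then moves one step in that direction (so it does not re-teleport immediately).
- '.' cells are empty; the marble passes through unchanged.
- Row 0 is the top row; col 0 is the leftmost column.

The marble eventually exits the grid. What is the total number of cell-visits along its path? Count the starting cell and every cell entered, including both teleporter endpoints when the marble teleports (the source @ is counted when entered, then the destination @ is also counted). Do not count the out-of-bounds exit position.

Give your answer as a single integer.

Answer: 3

Derivation:
Step 1: enter (6,1), '.' pass, move up to (5,1)
Step 2: enter (5,1), '\' deflects up->left, move left to (5,0)
Step 3: enter (5,0), '.' pass, move left to (5,-1)
Step 4: at (5,-1) — EXIT via left edge, pos 5
Path length (cell visits): 3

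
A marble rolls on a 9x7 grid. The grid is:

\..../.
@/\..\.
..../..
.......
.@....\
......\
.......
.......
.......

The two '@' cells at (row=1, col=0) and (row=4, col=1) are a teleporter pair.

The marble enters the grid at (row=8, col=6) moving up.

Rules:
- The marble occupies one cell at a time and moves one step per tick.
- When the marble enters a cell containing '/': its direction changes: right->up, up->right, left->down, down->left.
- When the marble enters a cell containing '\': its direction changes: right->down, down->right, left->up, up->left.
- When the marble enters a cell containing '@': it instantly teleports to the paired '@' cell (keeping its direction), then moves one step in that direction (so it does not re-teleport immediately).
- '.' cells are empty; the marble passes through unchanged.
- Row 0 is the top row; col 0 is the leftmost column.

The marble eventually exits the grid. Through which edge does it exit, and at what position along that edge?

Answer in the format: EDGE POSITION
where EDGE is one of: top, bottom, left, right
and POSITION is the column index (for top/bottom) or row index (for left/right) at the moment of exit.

Answer: left 5

Derivation:
Step 1: enter (8,6), '.' pass, move up to (7,6)
Step 2: enter (7,6), '.' pass, move up to (6,6)
Step 3: enter (6,6), '.' pass, move up to (5,6)
Step 4: enter (5,6), '\' deflects up->left, move left to (5,5)
Step 5: enter (5,5), '.' pass, move left to (5,4)
Step 6: enter (5,4), '.' pass, move left to (5,3)
Step 7: enter (5,3), '.' pass, move left to (5,2)
Step 8: enter (5,2), '.' pass, move left to (5,1)
Step 9: enter (5,1), '.' pass, move left to (5,0)
Step 10: enter (5,0), '.' pass, move left to (5,-1)
Step 11: at (5,-1) — EXIT via left edge, pos 5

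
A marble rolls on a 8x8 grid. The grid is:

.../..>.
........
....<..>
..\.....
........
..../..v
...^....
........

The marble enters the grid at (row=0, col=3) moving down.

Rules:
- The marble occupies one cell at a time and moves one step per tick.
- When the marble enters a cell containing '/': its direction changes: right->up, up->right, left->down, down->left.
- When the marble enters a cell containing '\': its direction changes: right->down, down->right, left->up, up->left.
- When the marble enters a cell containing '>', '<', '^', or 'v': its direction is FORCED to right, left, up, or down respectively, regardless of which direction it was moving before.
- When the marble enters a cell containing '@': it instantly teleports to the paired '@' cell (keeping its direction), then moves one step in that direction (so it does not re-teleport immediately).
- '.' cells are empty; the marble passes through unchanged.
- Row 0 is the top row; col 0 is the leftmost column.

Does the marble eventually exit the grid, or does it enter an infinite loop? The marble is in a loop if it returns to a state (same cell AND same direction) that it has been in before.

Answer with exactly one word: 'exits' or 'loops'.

Step 1: enter (0,3), '/' deflects down->left, move left to (0,2)
Step 2: enter (0,2), '.' pass, move left to (0,1)
Step 3: enter (0,1), '.' pass, move left to (0,0)
Step 4: enter (0,0), '.' pass, move left to (0,-1)
Step 5: at (0,-1) — EXIT via left edge, pos 0

Answer: exits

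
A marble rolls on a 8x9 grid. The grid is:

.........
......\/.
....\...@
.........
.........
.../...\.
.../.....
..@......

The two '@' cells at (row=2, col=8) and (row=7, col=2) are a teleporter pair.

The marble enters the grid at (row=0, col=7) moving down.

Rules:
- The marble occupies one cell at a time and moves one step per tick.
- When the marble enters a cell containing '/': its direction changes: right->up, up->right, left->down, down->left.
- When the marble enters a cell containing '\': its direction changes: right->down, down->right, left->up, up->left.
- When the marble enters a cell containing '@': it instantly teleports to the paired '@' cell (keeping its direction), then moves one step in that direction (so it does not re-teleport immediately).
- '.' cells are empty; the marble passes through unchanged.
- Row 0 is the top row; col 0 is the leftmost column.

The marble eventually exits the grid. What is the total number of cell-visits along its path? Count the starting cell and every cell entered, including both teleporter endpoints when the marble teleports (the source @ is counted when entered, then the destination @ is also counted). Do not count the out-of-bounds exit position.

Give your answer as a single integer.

Answer: 4

Derivation:
Step 1: enter (0,7), '.' pass, move down to (1,7)
Step 2: enter (1,7), '/' deflects down->left, move left to (1,6)
Step 3: enter (1,6), '\' deflects left->up, move up to (0,6)
Step 4: enter (0,6), '.' pass, move up to (-1,6)
Step 5: at (-1,6) — EXIT via top edge, pos 6
Path length (cell visits): 4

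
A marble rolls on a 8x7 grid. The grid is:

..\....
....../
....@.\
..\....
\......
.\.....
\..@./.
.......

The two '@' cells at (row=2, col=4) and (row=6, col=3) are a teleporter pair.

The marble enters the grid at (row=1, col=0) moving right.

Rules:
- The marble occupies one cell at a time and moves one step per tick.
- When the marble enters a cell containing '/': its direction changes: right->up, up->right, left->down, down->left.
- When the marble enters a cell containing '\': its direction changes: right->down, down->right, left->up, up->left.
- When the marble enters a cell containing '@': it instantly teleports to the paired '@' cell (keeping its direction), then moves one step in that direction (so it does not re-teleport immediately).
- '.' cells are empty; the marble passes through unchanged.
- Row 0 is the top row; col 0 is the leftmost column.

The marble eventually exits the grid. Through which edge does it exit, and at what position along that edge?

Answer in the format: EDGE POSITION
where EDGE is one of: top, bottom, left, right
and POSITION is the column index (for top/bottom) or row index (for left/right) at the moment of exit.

Step 1: enter (1,0), '.' pass, move right to (1,1)
Step 2: enter (1,1), '.' pass, move right to (1,2)
Step 3: enter (1,2), '.' pass, move right to (1,3)
Step 4: enter (1,3), '.' pass, move right to (1,4)
Step 5: enter (1,4), '.' pass, move right to (1,5)
Step 6: enter (1,5), '.' pass, move right to (1,6)
Step 7: enter (1,6), '/' deflects right->up, move up to (0,6)
Step 8: enter (0,6), '.' pass, move up to (-1,6)
Step 9: at (-1,6) — EXIT via top edge, pos 6

Answer: top 6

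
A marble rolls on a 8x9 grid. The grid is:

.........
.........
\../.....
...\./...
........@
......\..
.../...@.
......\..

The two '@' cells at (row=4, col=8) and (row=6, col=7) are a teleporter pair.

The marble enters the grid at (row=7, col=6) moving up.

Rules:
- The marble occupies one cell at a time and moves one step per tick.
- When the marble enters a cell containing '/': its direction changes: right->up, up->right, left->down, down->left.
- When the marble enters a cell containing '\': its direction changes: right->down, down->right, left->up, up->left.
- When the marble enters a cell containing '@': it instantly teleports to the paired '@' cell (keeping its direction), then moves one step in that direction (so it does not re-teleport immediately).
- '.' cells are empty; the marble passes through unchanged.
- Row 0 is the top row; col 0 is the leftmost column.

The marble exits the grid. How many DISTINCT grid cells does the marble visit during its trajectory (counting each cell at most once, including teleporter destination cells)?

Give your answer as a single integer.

Step 1: enter (7,6), '\' deflects up->left, move left to (7,5)
Step 2: enter (7,5), '.' pass, move left to (7,4)
Step 3: enter (7,4), '.' pass, move left to (7,3)
Step 4: enter (7,3), '.' pass, move left to (7,2)
Step 5: enter (7,2), '.' pass, move left to (7,1)
Step 6: enter (7,1), '.' pass, move left to (7,0)
Step 7: enter (7,0), '.' pass, move left to (7,-1)
Step 8: at (7,-1) — EXIT via left edge, pos 7
Distinct cells visited: 7 (path length 7)

Answer: 7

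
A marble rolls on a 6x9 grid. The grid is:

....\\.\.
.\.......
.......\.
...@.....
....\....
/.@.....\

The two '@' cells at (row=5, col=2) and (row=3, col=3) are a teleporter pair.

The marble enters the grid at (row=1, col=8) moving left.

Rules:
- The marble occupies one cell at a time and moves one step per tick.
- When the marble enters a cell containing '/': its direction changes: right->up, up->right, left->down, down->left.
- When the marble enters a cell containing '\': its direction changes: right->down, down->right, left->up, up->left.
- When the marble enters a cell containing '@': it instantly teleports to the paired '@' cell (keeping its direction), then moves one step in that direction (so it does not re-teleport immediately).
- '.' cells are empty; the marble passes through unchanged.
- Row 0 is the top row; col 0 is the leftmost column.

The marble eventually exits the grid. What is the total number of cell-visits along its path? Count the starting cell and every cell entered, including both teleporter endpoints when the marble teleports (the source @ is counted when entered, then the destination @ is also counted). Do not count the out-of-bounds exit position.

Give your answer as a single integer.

Answer: 9

Derivation:
Step 1: enter (1,8), '.' pass, move left to (1,7)
Step 2: enter (1,7), '.' pass, move left to (1,6)
Step 3: enter (1,6), '.' pass, move left to (1,5)
Step 4: enter (1,5), '.' pass, move left to (1,4)
Step 5: enter (1,4), '.' pass, move left to (1,3)
Step 6: enter (1,3), '.' pass, move left to (1,2)
Step 7: enter (1,2), '.' pass, move left to (1,1)
Step 8: enter (1,1), '\' deflects left->up, move up to (0,1)
Step 9: enter (0,1), '.' pass, move up to (-1,1)
Step 10: at (-1,1) — EXIT via top edge, pos 1
Path length (cell visits): 9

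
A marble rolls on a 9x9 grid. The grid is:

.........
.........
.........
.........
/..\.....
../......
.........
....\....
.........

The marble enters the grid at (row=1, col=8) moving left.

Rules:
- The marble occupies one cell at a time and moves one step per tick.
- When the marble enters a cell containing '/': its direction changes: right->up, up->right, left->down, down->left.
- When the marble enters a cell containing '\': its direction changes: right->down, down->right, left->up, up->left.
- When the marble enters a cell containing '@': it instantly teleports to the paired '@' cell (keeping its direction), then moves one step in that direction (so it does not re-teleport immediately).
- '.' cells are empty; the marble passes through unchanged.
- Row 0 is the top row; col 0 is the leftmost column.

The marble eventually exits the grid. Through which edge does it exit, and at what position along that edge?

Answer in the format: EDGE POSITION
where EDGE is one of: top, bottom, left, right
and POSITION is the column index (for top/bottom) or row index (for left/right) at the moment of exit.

Step 1: enter (1,8), '.' pass, move left to (1,7)
Step 2: enter (1,7), '.' pass, move left to (1,6)
Step 3: enter (1,6), '.' pass, move left to (1,5)
Step 4: enter (1,5), '.' pass, move left to (1,4)
Step 5: enter (1,4), '.' pass, move left to (1,3)
Step 6: enter (1,3), '.' pass, move left to (1,2)
Step 7: enter (1,2), '.' pass, move left to (1,1)
Step 8: enter (1,1), '.' pass, move left to (1,0)
Step 9: enter (1,0), '.' pass, move left to (1,-1)
Step 10: at (1,-1) — EXIT via left edge, pos 1

Answer: left 1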